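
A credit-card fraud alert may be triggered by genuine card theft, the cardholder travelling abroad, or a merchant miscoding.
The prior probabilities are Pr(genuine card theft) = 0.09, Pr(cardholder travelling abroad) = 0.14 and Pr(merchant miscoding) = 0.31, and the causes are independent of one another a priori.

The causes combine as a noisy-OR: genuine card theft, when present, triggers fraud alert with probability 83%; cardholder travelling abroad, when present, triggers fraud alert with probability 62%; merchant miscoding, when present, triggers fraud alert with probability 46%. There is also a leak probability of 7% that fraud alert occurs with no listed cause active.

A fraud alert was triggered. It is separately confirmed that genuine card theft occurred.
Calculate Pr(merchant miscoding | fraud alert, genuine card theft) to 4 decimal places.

Under noisy-OR, P(fraud alert | causes) = 1 − (1−0.07)·∏(1−qᵢ) over the active causes.
P(fraud alert | genuine card theft) = 0.8419×0.86×0.69 + 0.914626×0.86×0.31 + 0.939922×0.14×0.69 + 0.967558×0.14×0.31 = 0.499583 + 0.243839 + 0.090796 + 0.041992 = 0.876210
Of this, 0.285831 comes from 0.243839 + 0.041992 (the merchant miscoding=true cases).
P(merchant miscoding | fraud alert, genuine card theft) = 0.285831 / 0.876210 ≈ 0.3262

Pr(merchant miscoding | fraud alert, genuine card theft) ≈ 0.3262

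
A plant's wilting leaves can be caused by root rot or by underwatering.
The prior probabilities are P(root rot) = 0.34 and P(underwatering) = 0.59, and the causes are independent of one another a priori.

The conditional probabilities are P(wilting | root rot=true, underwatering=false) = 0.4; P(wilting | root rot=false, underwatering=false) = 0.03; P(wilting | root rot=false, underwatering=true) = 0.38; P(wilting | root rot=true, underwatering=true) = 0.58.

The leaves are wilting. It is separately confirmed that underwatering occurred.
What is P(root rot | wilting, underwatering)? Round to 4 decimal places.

Enumerate both values of root rot and weight by the priors:
  P(wilting | underwatering) = 0.38·0.66 + 0.58·0.34
        = 0.250800 + 0.197200 = 0.448000
Configurations with root rot contribute 0.197200, so
  P(root rot | wilting, underwatering) = 0.197200 / 0.448000 ≈ 0.4402

P(root rot | wilting, underwatering) ≈ 0.4402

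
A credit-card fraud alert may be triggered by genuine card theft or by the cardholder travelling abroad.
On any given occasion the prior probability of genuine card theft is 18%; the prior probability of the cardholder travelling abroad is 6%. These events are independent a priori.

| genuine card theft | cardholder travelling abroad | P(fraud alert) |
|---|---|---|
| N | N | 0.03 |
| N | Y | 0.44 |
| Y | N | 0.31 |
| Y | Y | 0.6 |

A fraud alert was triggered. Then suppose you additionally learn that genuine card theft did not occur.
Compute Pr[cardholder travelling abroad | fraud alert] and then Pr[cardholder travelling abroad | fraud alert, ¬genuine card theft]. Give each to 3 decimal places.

Pr[cardholder travelling abroad | fraud alert] ≈ 0.271; Pr[cardholder travelling abroad | fraud alert, ¬genuine card theft] ≈ 0.484

P(fraud alert) = 0.03·0.82·0.94 + 0.44·0.82·0.06 + 0.31·0.18·0.94 + 0.6·0.18·0.06 = 0.023124 + 0.021648 + 0.052452 + 0.006480 = 0.103704
Restricting to configurations with cardholder travelling abroad present: 0.021648 + 0.006480 = 0.028128.
P(cardholder travelling abroad | fraud alert) = 0.028128 / 0.103704 ≈ 0.271

Now condition on the additional information:
P(fraud alert | ¬genuine card theft) = 0.03×0.94 + 0.44×0.06 = 0.028200 + 0.026400 = 0.054600
The cardholder travelling abroad-present share is 0.44×0.06 = 0.026400.
P(cardholder travelling abroad | fraud alert, ¬genuine card theft) = 0.026400 / 0.054600 ≈ 0.484
With genuine card theft excluded, cardholder travelling abroad must carry more of the explanatory weight for the fraud alert.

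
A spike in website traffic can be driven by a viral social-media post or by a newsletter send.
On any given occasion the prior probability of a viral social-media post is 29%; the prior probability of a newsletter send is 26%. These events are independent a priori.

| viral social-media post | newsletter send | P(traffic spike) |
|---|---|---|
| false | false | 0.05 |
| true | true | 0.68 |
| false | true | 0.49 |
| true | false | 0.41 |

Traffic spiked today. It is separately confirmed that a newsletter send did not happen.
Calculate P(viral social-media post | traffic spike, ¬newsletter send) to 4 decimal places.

By total probability over both values of viral social-media post:
  P(traffic spike | ¬newsletter send) = 0.05·0.71 + 0.41·0.29
        = 0.035500 + 0.118900 = 0.154400
Configurations with viral social-media post contribute 0.118900, so
  P(viral social-media post | traffic spike, ¬newsletter send) = 0.118900 / 0.154400 ≈ 0.7701

P(viral social-media post | traffic spike, ¬newsletter send) ≈ 0.7701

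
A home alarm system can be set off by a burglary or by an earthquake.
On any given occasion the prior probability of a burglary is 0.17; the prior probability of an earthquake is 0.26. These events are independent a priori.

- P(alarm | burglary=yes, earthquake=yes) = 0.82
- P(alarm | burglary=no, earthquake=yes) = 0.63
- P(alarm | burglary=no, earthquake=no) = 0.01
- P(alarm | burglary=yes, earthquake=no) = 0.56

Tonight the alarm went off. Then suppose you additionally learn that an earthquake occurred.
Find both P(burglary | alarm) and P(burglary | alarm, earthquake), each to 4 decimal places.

P(burglary | alarm) ≈ 0.4288; P(burglary | alarm, earthquake) ≈ 0.2105

Enumerate the 4 (burglary, earthquake) configurations and weight by the priors:
  P(alarm) = 0.01·0.83·0.74 + 0.63·0.83·0.26 + 0.56·0.17·0.74 + 0.82·0.17·0.26
        = 0.006142 + 0.135954 + 0.070448 + 0.036244 = 0.248788
The terms with burglary present sum to 0.106692, so
  P(burglary | alarm) = 0.106692 / 0.248788 ≈ 0.4288

Now condition on the additional information:
For the numerator, keep only burglary=true terms: 0.82*0.17 = 0.139400
Normalizer over all consistent configurations: 0.63*0.83 + 0.82*0.17 = 0.662300
P(burglary | alarm, earthquake) = 0.139400/0.662300 ≈ 0.2105
This is intercausal reasoning (explaining away): once earthquake accounts for the alarm, burglary becomes less likely.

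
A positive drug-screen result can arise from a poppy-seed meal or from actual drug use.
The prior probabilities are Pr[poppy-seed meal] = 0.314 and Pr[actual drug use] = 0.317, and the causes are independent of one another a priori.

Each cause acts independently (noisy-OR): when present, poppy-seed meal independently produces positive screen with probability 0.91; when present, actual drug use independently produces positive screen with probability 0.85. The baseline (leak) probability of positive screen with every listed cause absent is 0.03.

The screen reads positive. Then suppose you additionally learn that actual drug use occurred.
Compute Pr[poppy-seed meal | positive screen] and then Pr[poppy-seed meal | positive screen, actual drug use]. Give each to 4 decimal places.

Pr[poppy-seed meal | positive screen] ≈ 0.5953; Pr[poppy-seed meal | positive screen, actual drug use] ≈ 0.3458

Under noisy-OR, P(positive screen | causes) = 1 − (1−0.03)·∏(1−qᵢ) over the active causes.
Sum P(positive screen|·) weighted by the priors over the 4 (poppy-seed meal, actual drug use) configurations:
  P(positive screen) = 0.03·0.686·0.683 + 0.8545·0.686·0.317 + 0.9127·0.314·0.683 + 0.986905·0.314·0.317
        = 0.014056 + 0.185821 + 0.195739 + 0.098235 = 0.493851
The terms with poppy-seed meal present sum to 0.293974, so
  P(poppy-seed meal | positive screen) = 0.293974 / 0.493851 ≈ 0.5953

With the extra evidence:
By total probability over both values of poppy-seed meal:
  P(positive screen | actual drug use) = 0.8545*0.686 + 0.986905*0.314
        = 0.586187 + 0.309888 = 0.896075
Configurations with poppy-seed meal contribute 0.309888, so
  P(poppy-seed meal | positive screen, actual drug use) = 0.309888 / 0.896075 ≈ 0.3458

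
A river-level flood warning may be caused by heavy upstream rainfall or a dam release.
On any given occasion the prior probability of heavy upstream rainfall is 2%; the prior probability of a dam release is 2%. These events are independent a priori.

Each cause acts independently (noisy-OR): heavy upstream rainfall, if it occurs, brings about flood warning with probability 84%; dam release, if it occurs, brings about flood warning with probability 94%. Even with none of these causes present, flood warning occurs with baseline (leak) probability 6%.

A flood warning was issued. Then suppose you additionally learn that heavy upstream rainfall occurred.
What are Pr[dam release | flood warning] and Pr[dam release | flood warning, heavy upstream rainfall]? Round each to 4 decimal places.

Under noisy-OR, P(flood warning | causes) = 1 − (1−0.06)·∏(1−qᵢ) over the active causes.
For the numerator, keep only dam release=true terms: 0.018495 + 0.000396 = 0.018891
The normalizing constant is 0.06×0.98×0.98 + 0.9436×0.98×0.02 + 0.8496×0.02×0.98 + 0.990976×0.02×0.02 = 0.093167
Posterior = 0.018891 / 0.093167 ≈ 0.2028

Now condition on the additional information:
P(flood warning | heavy upstream rainfall) = 0.8496*0.98 + 0.990976*0.02 = 0.832608 + 0.019820 = 0.852428
The dam release-present share is 0.990976*0.02 = 0.019820.
P(dam release | flood warning, heavy upstream rainfall) = 0.019820 / 0.852428 ≈ 0.0233
— heavy upstream rainfall explains away the evidence for dam release.

Pr[dam release | flood warning] ≈ 0.2028; Pr[dam release | flood warning, heavy upstream rainfall] ≈ 0.0233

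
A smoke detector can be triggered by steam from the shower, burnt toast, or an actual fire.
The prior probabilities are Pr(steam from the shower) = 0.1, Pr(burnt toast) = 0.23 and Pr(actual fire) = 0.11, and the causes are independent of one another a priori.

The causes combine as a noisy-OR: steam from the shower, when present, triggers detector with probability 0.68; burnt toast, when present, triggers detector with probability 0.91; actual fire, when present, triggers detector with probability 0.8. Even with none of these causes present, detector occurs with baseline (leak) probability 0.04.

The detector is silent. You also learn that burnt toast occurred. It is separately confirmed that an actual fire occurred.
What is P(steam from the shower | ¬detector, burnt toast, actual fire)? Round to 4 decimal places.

P(steam from the shower | ¬detector, burnt toast, actual fire) ≈ 0.0343

Under noisy-OR, P(detector | causes) = 1 − (1−0.04)·∏(1−qᵢ) over the active causes.
Enumerate both values of steam from the shower and weight by the priors:
  P(¬detector | burnt toast, actual fire) = 0.01728*0.9 + 0.00553*0.1
        = 0.015552 + 0.000553 = 0.016105
Keeping only the steam from the shower-present terms gives 0.000553, so
  P(steam from the shower | ¬detector, burnt toast, actual fire) = 0.000553 / 0.016105 ≈ 0.0343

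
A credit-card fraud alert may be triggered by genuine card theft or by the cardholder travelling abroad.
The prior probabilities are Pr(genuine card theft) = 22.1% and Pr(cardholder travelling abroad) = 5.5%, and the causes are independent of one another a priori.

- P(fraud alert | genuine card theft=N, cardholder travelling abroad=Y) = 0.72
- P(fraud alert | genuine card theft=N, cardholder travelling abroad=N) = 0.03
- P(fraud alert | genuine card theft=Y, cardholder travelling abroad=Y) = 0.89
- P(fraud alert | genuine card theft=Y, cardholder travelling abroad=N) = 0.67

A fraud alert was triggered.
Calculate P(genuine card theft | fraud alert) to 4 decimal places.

P(genuine card theft | fraud alert) ≈ 0.7401

P(fraud alert) = 0.03·0.779·0.945 + 0.72·0.779·0.055 + 0.67·0.221·0.945 + 0.89·0.221·0.055 = 0.022085 + 0.030848 + 0.139926 + 0.010818 = 0.203677
Restricting to configurations with genuine card theft present: 0.139926 + 0.010818 = 0.150744.
P(genuine card theft | fraud alert) = 0.150744 / 0.203677 ≈ 0.7401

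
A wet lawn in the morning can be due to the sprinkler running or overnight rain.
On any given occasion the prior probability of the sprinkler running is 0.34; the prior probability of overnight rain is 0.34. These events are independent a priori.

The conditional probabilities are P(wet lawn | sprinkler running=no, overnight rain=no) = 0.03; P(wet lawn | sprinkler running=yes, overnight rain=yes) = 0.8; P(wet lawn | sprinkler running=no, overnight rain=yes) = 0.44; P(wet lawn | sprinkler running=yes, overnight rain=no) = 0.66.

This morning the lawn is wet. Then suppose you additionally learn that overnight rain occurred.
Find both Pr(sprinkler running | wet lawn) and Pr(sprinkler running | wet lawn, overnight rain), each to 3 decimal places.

For the numerator, keep only sprinkler running=true terms: 0.148104 + 0.092480 = 0.240584
The normalizing constant is 0.03*0.66*0.66 + 0.44*0.66*0.34 + 0.66*0.34*0.66 + 0.8*0.34*0.34 = 0.352388
P(sprinkler running | wet lawn) = 0.240584/0.352388 ≈ 0.683

Now also conditioning on overnight rain=true:
For the numerator, keep only sprinkler running=true terms: 0.8*0.34 = 0.272000
Denominator P(wet lawn | overnight rain): 0.44*0.66 + 0.8*0.34 = 0.562400
P(sprinkler running | wet lawn, overnight rain) = 0.272000/0.562400 ≈ 0.484

Pr(sprinkler running | wet lawn) ≈ 0.683; Pr(sprinkler running | wet lawn, overnight rain) ≈ 0.484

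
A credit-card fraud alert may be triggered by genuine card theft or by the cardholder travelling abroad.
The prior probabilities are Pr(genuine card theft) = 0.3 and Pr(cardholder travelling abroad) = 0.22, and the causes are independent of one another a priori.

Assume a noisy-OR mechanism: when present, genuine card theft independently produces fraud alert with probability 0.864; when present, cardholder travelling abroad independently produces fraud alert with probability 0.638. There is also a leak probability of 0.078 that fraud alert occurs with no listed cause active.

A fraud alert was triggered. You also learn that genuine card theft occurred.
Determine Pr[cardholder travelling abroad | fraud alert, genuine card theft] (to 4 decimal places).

Under noisy-OR, P(fraud alert | causes) = 1 − (1−0.078)·∏(1−qᵢ) over the active causes.
Numerator (weight on configurations with cardholder travelling abroad): 0.954608*0.22 = 0.210014
The normalizing constant is 0.874608*0.78 + 0.954608*0.22 = 0.892208
Posterior = 0.210014 / 0.892208 ≈ 0.2354

Pr[cardholder travelling abroad | fraud alert, genuine card theft] ≈ 0.2354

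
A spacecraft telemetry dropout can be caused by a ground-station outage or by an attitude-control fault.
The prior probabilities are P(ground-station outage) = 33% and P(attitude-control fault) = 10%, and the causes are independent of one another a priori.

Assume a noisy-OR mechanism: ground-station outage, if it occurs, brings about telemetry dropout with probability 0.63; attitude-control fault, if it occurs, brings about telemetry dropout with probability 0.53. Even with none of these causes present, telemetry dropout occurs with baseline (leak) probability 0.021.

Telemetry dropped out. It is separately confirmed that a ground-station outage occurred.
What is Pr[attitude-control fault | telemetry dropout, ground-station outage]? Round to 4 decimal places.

Under noisy-OR, P(telemetry dropout | causes) = 1 − (1−0.021)·∏(1−qᵢ) over the active causes.
Numerator (weight on configurations with attitude-control fault): 0.829752·0.1 = 0.082975
Normalizer over all consistent configurations: 0.63777·0.9 + 0.829752·0.1 = 0.656968
Posterior = 0.082975 / 0.656968 ≈ 0.1263

Pr[attitude-control fault | telemetry dropout, ground-station outage] ≈ 0.1263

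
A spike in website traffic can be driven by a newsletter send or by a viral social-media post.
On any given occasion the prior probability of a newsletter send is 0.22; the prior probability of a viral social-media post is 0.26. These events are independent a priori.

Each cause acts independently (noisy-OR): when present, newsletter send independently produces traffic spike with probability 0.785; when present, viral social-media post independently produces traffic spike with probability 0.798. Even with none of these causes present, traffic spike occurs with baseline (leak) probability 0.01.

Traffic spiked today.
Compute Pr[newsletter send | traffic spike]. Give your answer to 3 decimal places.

Pr[newsletter send | traffic spike] ≈ 0.521

Under noisy-OR, P(traffic spike | causes) = 1 − (1−0.01)·∏(1−qᵢ) over the active causes.
P(traffic spike) = 0.01*0.78*0.74 + 0.80002*0.78*0.26 + 0.78715*0.22*0.74 + 0.957004*0.22*0.26 = 0.005772 + 0.162244 + 0.128148 + 0.054741 = 0.350905
The newsletter send-present share is 0.128148 + 0.054741 = 0.182889.
So P(newsletter send | traffic spike) = 0.182889/0.350905 ≈ 0.521.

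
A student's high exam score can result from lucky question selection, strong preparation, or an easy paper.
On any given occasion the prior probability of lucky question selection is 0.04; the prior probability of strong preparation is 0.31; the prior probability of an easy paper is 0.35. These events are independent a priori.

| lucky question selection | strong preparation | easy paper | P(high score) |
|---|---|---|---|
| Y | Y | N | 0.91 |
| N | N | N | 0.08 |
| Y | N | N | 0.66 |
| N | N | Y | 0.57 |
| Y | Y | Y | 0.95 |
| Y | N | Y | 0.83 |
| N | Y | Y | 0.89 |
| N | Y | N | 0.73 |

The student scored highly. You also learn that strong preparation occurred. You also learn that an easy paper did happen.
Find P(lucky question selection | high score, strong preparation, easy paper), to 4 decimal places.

P(lucky question selection | high score, strong preparation, easy paper) ≈ 0.0426

P(high score | strong preparation, easy paper) = 0.89*0.96 + 0.95*0.04 = 0.854400 + 0.038000 = 0.892400
The lucky question selection-present share is 0.95*0.04 = 0.038000.
P(lucky question selection | high score, strong preparation, easy paper) = 0.038000 / 0.892400 ≈ 0.0426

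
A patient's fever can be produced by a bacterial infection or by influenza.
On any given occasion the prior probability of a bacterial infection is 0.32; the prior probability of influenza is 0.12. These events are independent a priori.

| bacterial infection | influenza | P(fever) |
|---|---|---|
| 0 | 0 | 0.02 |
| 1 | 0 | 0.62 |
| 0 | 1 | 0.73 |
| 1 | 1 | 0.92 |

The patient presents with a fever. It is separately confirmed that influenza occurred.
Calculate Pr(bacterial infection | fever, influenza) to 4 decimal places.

Pr(bacterial infection | fever, influenza) ≈ 0.3723

P(fever | influenza) = 0.73·0.68 + 0.92·0.32 = 0.496400 + 0.294400 = 0.790800
Of this, 0.294400 comes from 0.92·0.32 (the bacterial infection=true cases).
So P(bacterial infection | fever, influenza) = 0.294400/0.790800 ≈ 0.3723.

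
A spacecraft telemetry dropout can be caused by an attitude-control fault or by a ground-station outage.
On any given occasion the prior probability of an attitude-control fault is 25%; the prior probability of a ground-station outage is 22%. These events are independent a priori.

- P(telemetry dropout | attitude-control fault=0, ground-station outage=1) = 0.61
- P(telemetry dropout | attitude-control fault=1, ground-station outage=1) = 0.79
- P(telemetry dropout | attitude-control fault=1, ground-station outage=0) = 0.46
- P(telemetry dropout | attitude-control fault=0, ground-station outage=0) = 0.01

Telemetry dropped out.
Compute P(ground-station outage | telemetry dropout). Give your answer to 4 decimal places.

P(ground-station outage | telemetry dropout) ≈ 0.6013

Numerator (weight on configurations with ground-station outage): 0.100650 + 0.043450 = 0.144100
The normalizing constant is 0.01×0.75×0.78 + 0.61×0.75×0.22 + 0.46×0.25×0.78 + 0.79×0.25×0.22 = 0.239650
Posterior = 0.144100 / 0.239650 ≈ 0.6013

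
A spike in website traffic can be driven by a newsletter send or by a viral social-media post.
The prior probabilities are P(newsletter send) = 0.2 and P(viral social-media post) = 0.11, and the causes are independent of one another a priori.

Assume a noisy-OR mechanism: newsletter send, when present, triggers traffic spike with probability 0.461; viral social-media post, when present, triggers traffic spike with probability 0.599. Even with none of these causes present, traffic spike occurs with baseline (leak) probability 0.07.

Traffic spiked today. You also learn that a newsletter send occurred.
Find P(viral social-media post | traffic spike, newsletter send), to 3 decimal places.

Under noisy-OR, P(traffic spike | causes) = 1 − (1−0.07)·∏(1−qᵢ) over the active causes.
P(traffic spike | newsletter send) = 0.49873×0.89 + 0.798991×0.11 = 0.443870 + 0.087889 = 0.531759
Of this, 0.087889 comes from 0.798991×0.11 (the viral social-media post=true cases).
So P(viral social-media post | traffic spike, newsletter send) = 0.087889/0.531759 ≈ 0.165.

P(viral social-media post | traffic spike, newsletter send) ≈ 0.165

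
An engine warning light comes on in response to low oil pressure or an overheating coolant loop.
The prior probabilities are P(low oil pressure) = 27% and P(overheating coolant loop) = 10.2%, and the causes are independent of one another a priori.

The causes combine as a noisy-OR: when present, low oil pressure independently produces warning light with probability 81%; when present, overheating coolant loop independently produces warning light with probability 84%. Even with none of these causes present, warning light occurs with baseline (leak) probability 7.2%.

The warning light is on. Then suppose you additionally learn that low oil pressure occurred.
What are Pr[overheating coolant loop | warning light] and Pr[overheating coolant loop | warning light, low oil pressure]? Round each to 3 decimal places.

Pr[overheating coolant loop | warning light] ≈ 0.267; Pr[overheating coolant loop | warning light, low oil pressure] ≈ 0.118

Under noisy-OR, P(warning light | causes) = 1 − (1−0.072)·∏(1−qᵢ) over the active causes.
Numerator (weight on configurations with overheating coolant loop): 0.063404 + 0.026763 = 0.090167
Normalizer over all consistent configurations: 0.072·0.73·0.898 + 0.85152·0.73·0.102 + 0.82368·0.27·0.898 + 0.971789·0.27·0.102 = 0.337075
P(overheating coolant loop | warning light) = 0.090167/0.337075 ≈ 0.267

Now condition on the additional information:
By total probability over both values of overheating coolant loop:
  P(warning light | low oil pressure) = 0.82368×0.898 + 0.971789×0.102
        = 0.739665 + 0.099122 = 0.838787
Keeping only the overheating coolant loop-present terms gives 0.099122, so
  P(overheating coolant loop | warning light, low oil pressure) = 0.099122 / 0.838787 ≈ 0.118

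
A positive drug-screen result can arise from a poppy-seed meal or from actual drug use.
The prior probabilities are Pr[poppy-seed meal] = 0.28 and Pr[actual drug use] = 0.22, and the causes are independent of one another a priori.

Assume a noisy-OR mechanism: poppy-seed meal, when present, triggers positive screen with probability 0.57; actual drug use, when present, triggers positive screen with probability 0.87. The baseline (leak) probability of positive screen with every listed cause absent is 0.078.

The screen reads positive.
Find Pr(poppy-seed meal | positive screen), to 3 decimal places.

Under noisy-OR, P(positive screen | causes) = 1 − (1−0.078)·∏(1−qᵢ) over the active causes.
P(positive screen) = 0.078*0.72*0.78 + 0.88014*0.72*0.22 + 0.60354*0.28*0.78 + 0.94846*0.28*0.22 = 0.043805 + 0.139414 + 0.131813 + 0.058425 = 0.373457
Of this, 0.190238 comes from 0.131813 + 0.058425 (the poppy-seed meal=true cases).
P(poppy-seed meal | positive screen) = 0.190238 / 0.373457 ≈ 0.509

Pr(poppy-seed meal | positive screen) ≈ 0.509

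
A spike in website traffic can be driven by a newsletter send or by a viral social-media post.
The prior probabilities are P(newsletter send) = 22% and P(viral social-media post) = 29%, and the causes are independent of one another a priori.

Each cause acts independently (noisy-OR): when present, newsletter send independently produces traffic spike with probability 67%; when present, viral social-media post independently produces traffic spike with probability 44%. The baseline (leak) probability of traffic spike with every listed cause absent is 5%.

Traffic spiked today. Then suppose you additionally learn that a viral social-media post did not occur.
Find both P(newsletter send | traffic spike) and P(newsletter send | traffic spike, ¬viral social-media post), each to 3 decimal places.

Under noisy-OR, P(traffic spike | causes) = 1 − (1−0.05)·∏(1−qᵢ) over the active causes.
For the numerator, keep only newsletter send=true terms: 0.107231 + 0.052599 = 0.159830
Denominator P(traffic spike): 0.05*0.78*0.71 + 0.468*0.78*0.29 + 0.6865*0.22*0.71 + 0.82444*0.22*0.29 = 0.293382
Posterior = 0.159830 / 0.293382 ≈ 0.545

Now condition on the additional information:
P(traffic spike | ¬viral social-media post) = 0.05·0.78 + 0.6865·0.22 = 0.039000 + 0.151030 = 0.190030
Of this, 0.151030 comes from 0.6865·0.22 (the newsletter send=true cases).
Hence the posterior is 0.151030/0.190030 ≈ 0.795.

P(newsletter send | traffic spike) ≈ 0.545; P(newsletter send | traffic spike, ¬viral social-media post) ≈ 0.795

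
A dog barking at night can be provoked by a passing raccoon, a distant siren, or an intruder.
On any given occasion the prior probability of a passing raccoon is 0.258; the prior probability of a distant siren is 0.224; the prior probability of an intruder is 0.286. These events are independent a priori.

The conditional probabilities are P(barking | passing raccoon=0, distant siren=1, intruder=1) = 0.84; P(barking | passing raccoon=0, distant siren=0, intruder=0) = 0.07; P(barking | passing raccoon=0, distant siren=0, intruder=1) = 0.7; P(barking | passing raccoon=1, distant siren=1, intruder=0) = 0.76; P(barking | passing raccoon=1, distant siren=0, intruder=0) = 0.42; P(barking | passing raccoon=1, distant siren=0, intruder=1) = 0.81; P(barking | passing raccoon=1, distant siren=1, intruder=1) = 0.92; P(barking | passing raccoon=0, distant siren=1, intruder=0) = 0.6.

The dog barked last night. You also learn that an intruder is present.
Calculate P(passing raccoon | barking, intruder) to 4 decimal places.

By total probability over the 4 (passing raccoon, distant siren) configurations:
  P(barking | intruder) = 0.7×0.742×0.776 + 0.84×0.742×0.224 + 0.81×0.258×0.776 + 0.92×0.258×0.224
        = 0.403054 + 0.139615 + 0.162168 + 0.053169 = 0.758006
Configurations with passing raccoon contribute 0.215337, so
  P(passing raccoon | barking, intruder) = 0.215337 / 0.758006 ≈ 0.2841

P(passing raccoon | barking, intruder) ≈ 0.2841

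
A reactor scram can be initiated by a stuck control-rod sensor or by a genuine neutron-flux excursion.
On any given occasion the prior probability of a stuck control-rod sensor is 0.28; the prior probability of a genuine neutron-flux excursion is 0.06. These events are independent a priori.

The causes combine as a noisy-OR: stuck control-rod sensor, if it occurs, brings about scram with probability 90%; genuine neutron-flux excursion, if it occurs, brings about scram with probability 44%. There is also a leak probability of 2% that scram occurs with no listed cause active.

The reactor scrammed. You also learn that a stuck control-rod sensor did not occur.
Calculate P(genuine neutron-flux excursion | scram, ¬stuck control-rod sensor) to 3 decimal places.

P(genuine neutron-flux excursion | scram, ¬stuck control-rod sensor) ≈ 0.590

Under noisy-OR, P(scram | causes) = 1 − (1−0.02)·∏(1−qᵢ) over the active causes.
P(scram | ¬stuck control-rod sensor) = 0.02·0.94 + 0.4512·0.06 = 0.018800 + 0.027072 = 0.045872
The genuine neutron-flux excursion-present share is 0.4512·0.06 = 0.027072.
So P(genuine neutron-flux excursion | scram, ¬stuck control-rod sensor) = 0.027072/0.045872 ≈ 0.590.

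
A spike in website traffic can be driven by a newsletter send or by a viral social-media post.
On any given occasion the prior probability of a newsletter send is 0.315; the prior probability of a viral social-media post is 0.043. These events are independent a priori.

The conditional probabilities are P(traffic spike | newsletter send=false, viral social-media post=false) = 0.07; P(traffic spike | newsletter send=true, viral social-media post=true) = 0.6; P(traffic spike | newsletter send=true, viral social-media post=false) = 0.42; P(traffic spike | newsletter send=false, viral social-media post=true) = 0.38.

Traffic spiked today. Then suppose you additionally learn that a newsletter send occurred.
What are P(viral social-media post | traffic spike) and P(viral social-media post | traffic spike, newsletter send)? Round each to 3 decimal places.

P(viral social-media post | traffic spike) ≈ 0.101; P(viral social-media post | traffic spike, newsletter send) ≈ 0.060

Numerator (weight on configurations with viral social-media post): 0.011193 + 0.008127 = 0.019320
The normalizing constant is 0.07×0.685×0.957 + 0.38×0.685×0.043 + 0.42×0.315×0.957 + 0.6×0.315×0.043 = 0.191819
P(viral social-media post | traffic spike) = 0.019320/0.191819 ≈ 0.101

Now also conditioning on newsletter send=true:
P(traffic spike | newsletter send) = 0.42×0.957 + 0.6×0.043 = 0.401940 + 0.025800 = 0.427740
Of this, 0.025800 comes from 0.6×0.043 (the viral social-media post=true cases).
P(viral social-media post | traffic spike, newsletter send) = 0.025800 / 0.427740 ≈ 0.060
The drop from 0.101 to 0.060 is the explaining-away (discounting) effect.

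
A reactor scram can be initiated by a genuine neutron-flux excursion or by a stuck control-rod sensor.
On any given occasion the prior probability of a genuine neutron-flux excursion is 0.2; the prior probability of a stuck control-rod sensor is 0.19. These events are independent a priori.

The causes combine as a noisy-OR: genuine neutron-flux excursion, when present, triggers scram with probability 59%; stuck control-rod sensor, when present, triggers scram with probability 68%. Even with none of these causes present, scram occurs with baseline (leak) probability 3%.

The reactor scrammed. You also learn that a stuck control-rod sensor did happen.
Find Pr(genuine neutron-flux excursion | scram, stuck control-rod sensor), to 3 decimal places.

Under noisy-OR, P(scram | causes) = 1 − (1−0.03)·∏(1−qᵢ) over the active causes.
Enumerate both values of genuine neutron-flux excursion and weight by the priors:
  P(scram | stuck control-rod sensor) = 0.6896×0.8 + 0.872736×0.2
        = 0.551680 + 0.174547 = 0.726227
The terms with genuine neutron-flux excursion present sum to 0.174547, so
  P(genuine neutron-flux excursion | scram, stuck control-rod sensor) = 0.174547 / 0.726227 ≈ 0.240

Pr(genuine neutron-flux excursion | scram, stuck control-rod sensor) ≈ 0.240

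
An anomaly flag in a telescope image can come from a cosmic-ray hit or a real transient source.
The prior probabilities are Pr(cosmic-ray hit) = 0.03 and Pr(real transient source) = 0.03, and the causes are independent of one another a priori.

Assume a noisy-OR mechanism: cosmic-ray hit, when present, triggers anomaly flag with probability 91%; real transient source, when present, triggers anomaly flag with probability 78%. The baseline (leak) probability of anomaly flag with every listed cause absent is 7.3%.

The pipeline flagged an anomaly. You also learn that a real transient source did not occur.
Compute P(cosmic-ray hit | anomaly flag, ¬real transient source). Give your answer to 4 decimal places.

P(cosmic-ray hit | anomaly flag, ¬real transient source) ≈ 0.2797

Under noisy-OR, P(anomaly flag | causes) = 1 − (1−0.073)·∏(1−qᵢ) over the active causes.
For the numerator, keep only cosmic-ray hit=true terms: 0.91657×0.03 = 0.027497
Normalizer over all consistent configurations: 0.073×0.97 + 0.91657×0.03 = 0.098307
P(cosmic-ray hit | anomaly flag, ¬real transient source) = 0.027497/0.098307 ≈ 0.2797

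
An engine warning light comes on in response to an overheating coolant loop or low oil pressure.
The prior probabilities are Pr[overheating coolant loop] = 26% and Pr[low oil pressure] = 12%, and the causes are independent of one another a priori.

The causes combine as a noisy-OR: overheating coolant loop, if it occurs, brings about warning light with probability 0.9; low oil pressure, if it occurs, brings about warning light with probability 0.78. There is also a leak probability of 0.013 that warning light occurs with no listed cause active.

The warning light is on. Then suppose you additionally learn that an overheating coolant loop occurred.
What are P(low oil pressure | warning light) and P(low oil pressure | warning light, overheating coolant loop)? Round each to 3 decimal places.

P(low oil pressure | warning light) ≈ 0.318; P(low oil pressure | warning light, overheating coolant loop) ≈ 0.129

Under noisy-OR, P(warning light | causes) = 1 − (1−0.013)·∏(1−qᵢ) over the active causes.
By total probability over the 4 (overheating coolant loop, low oil pressure) configurations:
  P(warning light) = 0.013*0.74*0.88 + 0.78286*0.74*0.12 + 0.9013*0.26*0.88 + 0.978286*0.26*0.12
        = 0.008466 + 0.069518 + 0.206217 + 0.030523 = 0.314724
Configurations with low oil pressure contribute 0.100041, so
  P(low oil pressure | warning light) = 0.100041 / 0.314724 ≈ 0.318

With the extra evidence:
For the numerator, keep only low oil pressure=true terms: 0.978286·0.12 = 0.117394
Normalizer over all consistent configurations: 0.9013·0.88 + 0.978286·0.12 = 0.910538
Posterior = 0.117394 / 0.910538 ≈ 0.129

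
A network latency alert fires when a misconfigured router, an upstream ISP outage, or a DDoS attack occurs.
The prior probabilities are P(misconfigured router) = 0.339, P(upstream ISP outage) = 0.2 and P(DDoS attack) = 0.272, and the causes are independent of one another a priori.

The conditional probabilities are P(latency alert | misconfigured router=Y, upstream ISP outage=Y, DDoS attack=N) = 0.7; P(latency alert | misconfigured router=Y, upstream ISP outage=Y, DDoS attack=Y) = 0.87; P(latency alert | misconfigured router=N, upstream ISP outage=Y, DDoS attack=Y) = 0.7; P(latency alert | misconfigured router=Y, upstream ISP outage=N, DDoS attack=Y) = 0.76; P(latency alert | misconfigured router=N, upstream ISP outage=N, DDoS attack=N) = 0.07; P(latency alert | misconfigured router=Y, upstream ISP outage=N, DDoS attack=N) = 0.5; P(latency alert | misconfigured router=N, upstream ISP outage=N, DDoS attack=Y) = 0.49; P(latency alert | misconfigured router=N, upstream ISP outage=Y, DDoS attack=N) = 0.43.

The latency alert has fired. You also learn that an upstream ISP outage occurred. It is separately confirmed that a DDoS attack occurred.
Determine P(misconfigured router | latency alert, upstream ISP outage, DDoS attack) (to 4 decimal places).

P(misconfigured router | latency alert, upstream ISP outage, DDoS attack) ≈ 0.3893

P(latency alert | upstream ISP outage, DDoS attack) = 0.7*0.661 + 0.87*0.339 = 0.462700 + 0.294930 = 0.757630
Of this, 0.294930 comes from 0.87*0.339 (the misconfigured router=true cases).
P(misconfigured router | latency alert, upstream ISP outage, DDoS attack) = 0.294930 / 0.757630 ≈ 0.3893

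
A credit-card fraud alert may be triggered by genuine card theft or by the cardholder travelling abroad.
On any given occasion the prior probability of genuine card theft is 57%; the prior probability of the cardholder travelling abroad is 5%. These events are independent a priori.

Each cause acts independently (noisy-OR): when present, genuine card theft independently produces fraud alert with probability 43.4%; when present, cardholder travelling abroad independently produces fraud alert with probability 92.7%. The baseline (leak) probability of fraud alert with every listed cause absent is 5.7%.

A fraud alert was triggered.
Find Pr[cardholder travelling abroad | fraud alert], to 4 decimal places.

Pr[cardholder travelling abroad | fraud alert] ≈ 0.1467

Under noisy-OR, P(fraud alert | causes) = 1 − (1−0.057)·∏(1−qᵢ) over the active causes.
P(fraud alert) = 0.057×0.43×0.95 + 0.931161×0.43×0.05 + 0.466262×0.57×0.95 + 0.961037×0.57×0.05 = 0.023284 + 0.020020 + 0.252481 + 0.027390 = 0.323175
The cardholder travelling abroad-present share is 0.020020 + 0.027390 = 0.047410.
P(cardholder travelling abroad | fraud alert) = 0.047410 / 0.323175 ≈ 0.1467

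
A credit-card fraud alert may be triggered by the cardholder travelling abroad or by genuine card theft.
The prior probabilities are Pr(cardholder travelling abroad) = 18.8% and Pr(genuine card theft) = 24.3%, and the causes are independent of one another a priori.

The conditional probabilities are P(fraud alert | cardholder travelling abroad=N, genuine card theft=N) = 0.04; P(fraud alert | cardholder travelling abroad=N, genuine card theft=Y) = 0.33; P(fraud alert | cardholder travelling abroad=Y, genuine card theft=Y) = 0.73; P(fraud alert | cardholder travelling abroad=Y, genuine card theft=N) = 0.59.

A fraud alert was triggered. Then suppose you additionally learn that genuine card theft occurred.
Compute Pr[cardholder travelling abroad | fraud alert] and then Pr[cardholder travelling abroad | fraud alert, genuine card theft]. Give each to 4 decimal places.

P(fraud alert) = 0.04×0.812×0.757 + 0.33×0.812×0.243 + 0.59×0.188×0.757 + 0.73×0.188×0.243 = 0.024587 + 0.065114 + 0.083966 + 0.033349 = 0.207016
Restricting to configurations with cardholder travelling abroad present: 0.083966 + 0.033349 = 0.117315.
So P(cardholder travelling abroad | fraud alert) = 0.117315/0.207016 ≈ 0.5667.

Now condition on the additional information:
P(fraud alert | genuine card theft) = 0.33·0.812 + 0.73·0.188 = 0.267960 + 0.137240 = 0.405200
Of this, 0.137240 comes from 0.73·0.188 (the cardholder travelling abroad=true cases).
So P(cardholder travelling abroad | fraud alert, genuine card theft) = 0.137240/0.405200 ≈ 0.3387.
The drop from 0.5667 to 0.3387 is the explaining-away (discounting) effect.

Pr[cardholder travelling abroad | fraud alert] ≈ 0.5667; Pr[cardholder travelling abroad | fraud alert, genuine card theft] ≈ 0.3387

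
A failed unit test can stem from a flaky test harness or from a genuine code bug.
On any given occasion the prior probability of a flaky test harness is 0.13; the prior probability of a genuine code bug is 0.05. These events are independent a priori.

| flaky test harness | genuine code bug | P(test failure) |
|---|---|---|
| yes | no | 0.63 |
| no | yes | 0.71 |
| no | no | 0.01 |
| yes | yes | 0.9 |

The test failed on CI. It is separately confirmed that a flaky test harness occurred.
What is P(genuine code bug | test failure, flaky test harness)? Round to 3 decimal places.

Weight on genuine code bug=true, given the evidence: 0.9×0.05 = 0.045000
Normalizer over all consistent configurations: 0.63×0.95 + 0.9×0.05 = 0.643500
Posterior = 0.045000 / 0.643500 ≈ 0.070

P(genuine code bug | test failure, flaky test harness) ≈ 0.070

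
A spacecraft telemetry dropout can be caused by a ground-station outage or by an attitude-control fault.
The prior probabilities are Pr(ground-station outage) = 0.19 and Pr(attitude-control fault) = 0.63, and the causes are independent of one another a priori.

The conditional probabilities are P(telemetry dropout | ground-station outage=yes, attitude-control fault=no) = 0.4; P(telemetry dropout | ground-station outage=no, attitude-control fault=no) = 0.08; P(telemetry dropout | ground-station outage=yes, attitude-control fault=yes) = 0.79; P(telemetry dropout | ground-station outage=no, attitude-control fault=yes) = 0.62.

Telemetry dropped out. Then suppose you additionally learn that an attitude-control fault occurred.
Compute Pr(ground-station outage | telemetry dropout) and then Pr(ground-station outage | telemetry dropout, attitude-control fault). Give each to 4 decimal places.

Pr(ground-station outage | telemetry dropout) ≈ 0.2649; Pr(ground-station outage | telemetry dropout, attitude-control fault) ≈ 0.2301

P(telemetry dropout) = 0.08*0.81*0.37 + 0.62*0.81*0.63 + 0.4*0.19*0.37 + 0.79*0.19*0.63 = 0.023976 + 0.316386 + 0.028120 + 0.094563 = 0.463045
The ground-station outage-present share is 0.028120 + 0.094563 = 0.122683.
Hence the posterior is 0.122683/0.463045 ≈ 0.2649.

With the extra evidence:
Sum P(telemetry dropout|·) weighted by the priors over both values of ground-station outage:
  P(telemetry dropout | attitude-control fault) = 0.62×0.81 + 0.79×0.19
        = 0.502200 + 0.150100 = 0.652300
Configurations with ground-station outage contribute 0.150100, so
  P(ground-station outage | telemetry dropout, attitude-control fault) = 0.150100 / 0.652300 ≈ 0.2301
The drop from 0.2649 to 0.2301 is the explaining-away (discounting) effect.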